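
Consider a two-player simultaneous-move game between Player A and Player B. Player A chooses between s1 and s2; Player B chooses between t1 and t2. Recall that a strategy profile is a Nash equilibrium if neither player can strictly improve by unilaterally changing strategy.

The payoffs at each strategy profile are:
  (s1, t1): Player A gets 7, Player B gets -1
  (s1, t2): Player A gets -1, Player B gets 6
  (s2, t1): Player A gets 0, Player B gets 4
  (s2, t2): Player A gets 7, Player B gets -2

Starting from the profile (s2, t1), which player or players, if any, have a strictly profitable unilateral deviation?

Player A at (s2, t1) earns 0; deviating to s1 yields 7 — a strict improvement.
Player B earns 4; deviating to t2 yields -2 — not better.
Only Player A has a strictly profitable deviation.

Player A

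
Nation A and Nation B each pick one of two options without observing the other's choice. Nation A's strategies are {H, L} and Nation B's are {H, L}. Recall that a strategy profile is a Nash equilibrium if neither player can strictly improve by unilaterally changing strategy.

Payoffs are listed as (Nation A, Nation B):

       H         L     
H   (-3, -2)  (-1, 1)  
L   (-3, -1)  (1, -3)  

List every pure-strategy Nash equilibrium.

(H, H): Nation B prefers L (1 > -2) — not an equilibrium.
(H, L): Nation A prefers L (1 > -1) — not an equilibrium.
(L, H): Nation A gets -3 ≥ -3 from H, and Nation B gets -1 ≥ -3 from L — Nash equilibrium.
(L, L): Nation B prefers H (-1 > -3) — not an equilibrium.

(L, H)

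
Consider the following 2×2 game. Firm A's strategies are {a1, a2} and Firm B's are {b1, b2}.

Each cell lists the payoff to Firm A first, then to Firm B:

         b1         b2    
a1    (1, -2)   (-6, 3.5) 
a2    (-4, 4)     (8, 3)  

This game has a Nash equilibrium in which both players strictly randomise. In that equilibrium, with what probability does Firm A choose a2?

11/13

Let p be the probability that Firm A plays a1. In a completely mixed equilibrium, Firm B must be indifferent between b1 and b2.
Firm B's expected payoff from b1 is −2p + 4(1−p); from b2 it is 3.5p + 3(1−p).
Setting these equal: −6p + 4 = 0.5p + 3, so p = 2/13.
Therefore Firm A plays a2 with probability 1 − 2/13 = 11/13.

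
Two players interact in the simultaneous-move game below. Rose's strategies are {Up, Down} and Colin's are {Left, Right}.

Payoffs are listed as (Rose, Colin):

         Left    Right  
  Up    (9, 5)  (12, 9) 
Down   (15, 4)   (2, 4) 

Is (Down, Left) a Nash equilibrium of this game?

At (Down, Left), Rose earns 15; switching to Up would give 9, so Rose has no profitable deviation.
Colin earns 4; switching to Right would give 4, so Colin has no profitable deviation.
Neither player can gain by a unilateral deviation, so this profile is a Nash equilibrium.

Yes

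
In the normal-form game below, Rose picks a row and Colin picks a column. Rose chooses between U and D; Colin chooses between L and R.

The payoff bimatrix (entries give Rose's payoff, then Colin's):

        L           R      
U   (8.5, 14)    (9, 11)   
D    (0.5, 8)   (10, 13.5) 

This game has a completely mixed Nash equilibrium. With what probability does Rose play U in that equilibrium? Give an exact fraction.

11/17

Let p be the probability that Rose plays U. In a completely mixed equilibrium, Colin must be indifferent between L and R.
Colin's expected payoff from L is 14p + 8(1−p); from R it is 11p + 13.5(1−p).
Setting these equal: 6p + 8 = −2.5p + 13.5, so p = 11/17.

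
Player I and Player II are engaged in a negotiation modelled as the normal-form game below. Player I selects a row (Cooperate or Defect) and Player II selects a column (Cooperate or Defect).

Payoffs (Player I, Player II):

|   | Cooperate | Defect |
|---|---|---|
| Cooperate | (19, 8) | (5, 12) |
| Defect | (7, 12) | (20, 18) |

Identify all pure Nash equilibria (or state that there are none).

(Defect, Defect)

(Cooperate, Cooperate): Player II prefers Defect (12 > 8) — not an equilibrium.
(Cooperate, Defect): Player I prefers Defect (20 > 5) — not an equilibrium.
(Defect, Cooperate): Player I prefers Cooperate (19 > 7); Player II prefers Defect (18 > 12) — not an equilibrium.
(Defect, Defect): Player I gets 20 ≥ 5 from Cooperate, and Player II gets 18 ≥ 12 from Cooperate — Nash equilibrium.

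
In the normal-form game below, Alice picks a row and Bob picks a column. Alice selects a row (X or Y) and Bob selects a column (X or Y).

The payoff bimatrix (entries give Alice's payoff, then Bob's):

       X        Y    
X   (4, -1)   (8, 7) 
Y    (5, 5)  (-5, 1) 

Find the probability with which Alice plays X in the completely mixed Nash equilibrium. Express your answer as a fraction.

Let p be the probability that Alice plays X. In a completely mixed equilibrium, Bob must be indifferent between X and Y.
Bob's expected payoff from X is −p + 5(1−p); from Y it is 7p + (1−p).
Setting these equal: −6p + 5 = 6p + 1, so p = 1/3.

1/3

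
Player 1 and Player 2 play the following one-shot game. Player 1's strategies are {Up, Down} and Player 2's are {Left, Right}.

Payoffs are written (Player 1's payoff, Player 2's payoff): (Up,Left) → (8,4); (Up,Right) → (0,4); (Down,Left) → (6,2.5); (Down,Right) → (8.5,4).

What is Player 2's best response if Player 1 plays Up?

either — both Left and Right are best responses

Against Up, Player 2 earns 4 from Left and 4 from Right.
So either strategy is a best response.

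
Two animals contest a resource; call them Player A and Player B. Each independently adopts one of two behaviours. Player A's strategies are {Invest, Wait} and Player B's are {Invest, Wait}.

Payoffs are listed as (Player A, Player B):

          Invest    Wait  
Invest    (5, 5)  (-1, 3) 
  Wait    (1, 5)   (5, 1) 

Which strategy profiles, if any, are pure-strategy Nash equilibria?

(Invest, Invest)

(Invest, Invest): Player A gets 5 ≥ 1 from Wait, and Player B gets 5 ≥ 3 from Wait — Nash equilibrium.
(Invest, Wait): Player A prefers Wait (5 > -1); Player B prefers Invest (5 > 3) — not an equilibrium.
(Wait, Invest): Player A prefers Invest (5 > 1) — not an equilibrium.
(Wait, Wait): Player B prefers Invest (5 > 1) — not an equilibrium.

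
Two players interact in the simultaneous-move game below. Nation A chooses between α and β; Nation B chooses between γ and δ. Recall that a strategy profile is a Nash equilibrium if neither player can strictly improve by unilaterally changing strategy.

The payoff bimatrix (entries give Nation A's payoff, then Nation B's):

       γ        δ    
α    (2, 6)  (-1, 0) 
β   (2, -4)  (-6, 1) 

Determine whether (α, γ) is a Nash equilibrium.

At (α, γ), Nation A earns 2; switching to β would give 2, so Nation A has no profitable deviation.
Nation B earns 6; switching to δ would give 0, so Nation B has no profitable deviation.
Neither player can gain by a unilateral deviation, so this profile is a Nash equilibrium.

Yes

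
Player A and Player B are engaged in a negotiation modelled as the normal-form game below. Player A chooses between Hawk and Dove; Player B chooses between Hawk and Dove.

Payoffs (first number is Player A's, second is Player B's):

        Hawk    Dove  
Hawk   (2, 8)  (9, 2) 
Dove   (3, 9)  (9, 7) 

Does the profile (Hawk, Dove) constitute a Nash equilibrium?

No

At (Hawk, Dove), Player A earns 9; switching to Dove would give 9, so Player A has no profitable deviation.
Player B earns 2; switching to Hawk would give 8, so Player B would deviate.
Since at least one player can profitably deviate, this is not a Nash equilibrium.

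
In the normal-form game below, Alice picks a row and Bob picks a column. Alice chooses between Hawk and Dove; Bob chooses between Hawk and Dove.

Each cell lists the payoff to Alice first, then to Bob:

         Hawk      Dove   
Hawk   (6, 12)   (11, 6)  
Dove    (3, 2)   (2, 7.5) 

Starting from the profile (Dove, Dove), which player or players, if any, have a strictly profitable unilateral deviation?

Alice at (Dove, Dove) earns 2; deviating to Hawk yields 11 — a strict improvement.
Bob earns 7.5; deviating to Hawk yields 2 — not better.
Only Alice has a strictly profitable deviation.

Alice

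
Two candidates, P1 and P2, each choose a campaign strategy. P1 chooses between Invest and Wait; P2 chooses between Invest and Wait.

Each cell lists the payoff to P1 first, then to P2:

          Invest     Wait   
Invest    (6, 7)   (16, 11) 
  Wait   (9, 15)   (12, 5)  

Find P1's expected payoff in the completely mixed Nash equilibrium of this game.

72/7

First find y, the probability P2 plays Invest, from P1's indifference between Invest and Wait: 6y + 16(1−y) = 9y + 12(1−y), giving y = 4/7.
Since P1 is indifferent in equilibrium, P1's expected payoff equals the payoff from either row against (4/7, 3/7). Using Invest: 6(4/7) + 16(3/7) = 72/7.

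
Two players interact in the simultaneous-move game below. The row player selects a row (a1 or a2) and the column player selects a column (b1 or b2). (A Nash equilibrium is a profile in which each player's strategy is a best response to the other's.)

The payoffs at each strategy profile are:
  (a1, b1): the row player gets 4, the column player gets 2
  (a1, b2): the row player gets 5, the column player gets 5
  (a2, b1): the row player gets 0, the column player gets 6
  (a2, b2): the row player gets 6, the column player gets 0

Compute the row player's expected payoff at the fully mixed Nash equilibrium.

24/5

First find q, the probability the column player plays b1, from the row player's indifference between a1 and a2: 4q + 5(1−q) = 6(1−q), giving q = 1/5.
Since the row player is indifferent in equilibrium, the row player's expected payoff equals the payoff from either row against (1/5, 4/5). Using a1: 4(1/5) + 5(4/5) = 24/5.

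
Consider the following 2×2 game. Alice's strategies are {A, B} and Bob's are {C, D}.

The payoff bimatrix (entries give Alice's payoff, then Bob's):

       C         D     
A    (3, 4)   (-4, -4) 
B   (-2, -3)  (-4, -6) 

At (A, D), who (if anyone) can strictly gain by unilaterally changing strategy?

Bob

Alice at (A, D) earns -4; deviating to B yields -4 — not better.
Bob earns -4; deviating to C yields 4 — a strict improvement.
Only Bob has a strictly profitable deviation.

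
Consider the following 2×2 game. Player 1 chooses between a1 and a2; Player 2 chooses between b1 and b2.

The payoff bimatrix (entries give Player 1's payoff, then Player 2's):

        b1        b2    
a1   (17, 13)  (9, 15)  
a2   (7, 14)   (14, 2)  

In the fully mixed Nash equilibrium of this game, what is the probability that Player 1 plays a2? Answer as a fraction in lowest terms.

Let x be the probability that Player 1 plays a1. In a completely mixed equilibrium, Player 2 must be indifferent between b1 and b2.
Player 2's expected payoff from b1 is 13x + 14(1−x); from b2 it is 15x + 2(1−x).
Setting these equal: −x + 14 = 13x + 2, so x = 6/7.
Therefore Player 1 plays a2 with probability 1 − 6/7 = 1/7.

1/7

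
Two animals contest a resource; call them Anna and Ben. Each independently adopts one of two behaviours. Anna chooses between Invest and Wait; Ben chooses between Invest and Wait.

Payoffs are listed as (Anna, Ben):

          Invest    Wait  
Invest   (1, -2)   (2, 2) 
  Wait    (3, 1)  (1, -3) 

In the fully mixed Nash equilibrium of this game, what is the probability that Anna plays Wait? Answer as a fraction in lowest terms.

1/2

Let p be the probability that Anna plays Invest. In a completely mixed equilibrium, Ben must be indifferent between Invest and Wait.
Ben's expected payoff from Invest is −2p + (1−p); from Wait it is 2p − 3(1−p).
Setting these equal: −3p + 1 = 5p − 3, so p = 1/2.
Therefore Anna plays Wait with probability 1 − 1/2 = 1/2.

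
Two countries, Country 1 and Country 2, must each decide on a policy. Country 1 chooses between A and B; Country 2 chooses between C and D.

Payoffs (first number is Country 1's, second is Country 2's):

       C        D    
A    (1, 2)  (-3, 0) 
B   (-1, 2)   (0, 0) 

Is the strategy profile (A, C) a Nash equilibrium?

At (A, C), Country 1 earns 1; switching to B would give -1, so Country 1 has no profitable deviation.
Country 2 earns 2; switching to D would give 0, so Country 2 has no profitable deviation.
Neither player can gain by a unilateral deviation, so this profile is a Nash equilibrium.

Yes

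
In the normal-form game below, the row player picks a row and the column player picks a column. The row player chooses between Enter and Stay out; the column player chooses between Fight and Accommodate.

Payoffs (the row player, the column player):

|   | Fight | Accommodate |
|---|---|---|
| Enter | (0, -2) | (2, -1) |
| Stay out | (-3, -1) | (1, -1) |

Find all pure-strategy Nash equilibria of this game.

(Enter, Accommodate)

(Enter, Fight): the column player prefers Accommodate (-1 > -2) — not an equilibrium.
(Enter, Accommodate): the row player gets 2 ≥ 1 from Stay out, and the column player gets -1 ≥ -2 from Fight — Nash equilibrium.
(Stay out, Fight): the row player prefers Enter (0 > -3) — not an equilibrium.
(Stay out, Accommodate): the row player prefers Enter (2 > 1) — not an equilibrium.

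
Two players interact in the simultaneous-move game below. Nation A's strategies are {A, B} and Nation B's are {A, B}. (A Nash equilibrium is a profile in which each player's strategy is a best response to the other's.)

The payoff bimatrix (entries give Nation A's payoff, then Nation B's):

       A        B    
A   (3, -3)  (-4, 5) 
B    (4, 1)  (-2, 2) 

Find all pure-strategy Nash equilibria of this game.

(B, B)

(A, A): Nation A prefers B (4 > 3); Nation B prefers B (5 > -3) — not an equilibrium.
(A, B): Nation A prefers B (-2 > -4) — not an equilibrium.
(B, A): Nation B prefers B (2 > 1) — not an equilibrium.
(B, B): Nation A gets -2 ≥ -4 from A, and Nation B gets 2 ≥ 1 from A — Nash equilibrium.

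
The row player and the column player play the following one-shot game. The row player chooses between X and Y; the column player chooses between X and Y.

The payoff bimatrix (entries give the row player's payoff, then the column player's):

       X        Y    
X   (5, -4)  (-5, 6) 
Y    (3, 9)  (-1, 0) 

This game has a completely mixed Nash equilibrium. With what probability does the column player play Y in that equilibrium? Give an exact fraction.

1/3

Let y be the probability that the column player plays X. In a completely mixed equilibrium, the row player must be indifferent between X and Y.
The row player's expected payoff from X is 5y − 5(1−y); from Y it is 3y − (1−y).
Setting these equal: 10y − 5 = 4y − 1, so y = 2/3.
Therefore the column player plays Y with probability 1 − 2/3 = 1/3.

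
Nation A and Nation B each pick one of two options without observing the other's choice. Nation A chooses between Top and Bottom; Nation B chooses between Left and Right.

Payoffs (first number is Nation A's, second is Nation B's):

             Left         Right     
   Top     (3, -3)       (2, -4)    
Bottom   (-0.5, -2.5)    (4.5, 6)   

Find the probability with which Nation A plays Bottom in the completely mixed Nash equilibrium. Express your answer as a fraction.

2/19

Let r be the probability that Nation A plays Top. In a completely mixed equilibrium, Nation B must be indifferent between Left and Right.
Nation B's expected payoff from Left is −3r − 2.5(1−r); from Right it is −4r + 6(1−r).
Setting these equal: −0.5r − 2.5 = −10r + 6, so r = 17/19.
Therefore Nation A plays Bottom with probability 1 − 17/19 = 2/19.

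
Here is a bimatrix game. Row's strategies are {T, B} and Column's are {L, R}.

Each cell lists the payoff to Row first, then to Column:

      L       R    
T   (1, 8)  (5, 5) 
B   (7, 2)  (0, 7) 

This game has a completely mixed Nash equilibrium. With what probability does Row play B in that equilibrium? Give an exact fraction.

Let x be the probability that Row plays T. In a completely mixed equilibrium, Column must be indifferent between L and R.
Column's expected payoff from L is 8x + 2(1−x); from R it is 5x + 7(1−x).
Setting these equal: 6x + 2 = −2x + 7, so x = 5/8.
Therefore Row plays B with probability 1 − 5/8 = 3/8.

3/8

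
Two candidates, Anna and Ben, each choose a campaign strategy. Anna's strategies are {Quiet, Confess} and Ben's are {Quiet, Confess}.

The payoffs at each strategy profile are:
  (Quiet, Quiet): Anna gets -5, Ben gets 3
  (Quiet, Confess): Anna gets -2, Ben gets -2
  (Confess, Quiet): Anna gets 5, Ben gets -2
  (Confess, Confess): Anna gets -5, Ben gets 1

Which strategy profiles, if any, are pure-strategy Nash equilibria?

(Quiet, Quiet): Anna prefers Confess (5 > -5) — not an equilibrium.
(Quiet, Confess): Ben prefers Quiet (3 > -2) — not an equilibrium.
(Confess, Quiet): Ben prefers Confess (1 > -2) — not an equilibrium.
(Confess, Confess): Anna prefers Quiet (-2 > -5) — not an equilibrium.

none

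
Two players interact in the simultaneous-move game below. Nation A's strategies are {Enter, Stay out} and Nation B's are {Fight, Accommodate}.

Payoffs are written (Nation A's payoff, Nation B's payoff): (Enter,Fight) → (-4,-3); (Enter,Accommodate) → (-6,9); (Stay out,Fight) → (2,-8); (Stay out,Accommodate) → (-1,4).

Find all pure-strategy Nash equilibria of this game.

(Enter, Fight): Nation A prefers Stay out (2 > -4); Nation B prefers Accommodate (9 > -3) — not an equilibrium.
(Enter, Accommodate): Nation A prefers Stay out (-1 > -6) — not an equilibrium.
(Stay out, Fight): Nation B prefers Accommodate (4 > -8) — not an equilibrium.
(Stay out, Accommodate): Nation A gets -1 ≥ -6 from Enter, and Nation B gets 4 ≥ -8 from Fight — Nash equilibrium.

(Stay out, Accommodate)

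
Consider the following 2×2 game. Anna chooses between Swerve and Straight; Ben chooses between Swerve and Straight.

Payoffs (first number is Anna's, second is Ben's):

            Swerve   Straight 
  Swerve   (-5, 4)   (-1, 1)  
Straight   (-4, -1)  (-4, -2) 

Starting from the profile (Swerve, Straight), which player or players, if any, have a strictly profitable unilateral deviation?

Ben

Anna at (Swerve, Straight) earns -1; deviating to Straight yields -4 — not better.
Ben earns 1; deviating to Swerve yields 4 — a strict improvement.
Only Ben has a strictly profitable deviation.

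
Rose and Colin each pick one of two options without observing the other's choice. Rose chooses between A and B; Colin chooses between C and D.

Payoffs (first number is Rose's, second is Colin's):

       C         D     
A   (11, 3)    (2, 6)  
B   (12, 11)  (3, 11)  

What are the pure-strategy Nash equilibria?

(B, C) and (B, D)

(A, C): Rose prefers B (12 > 11); Colin prefers D (6 > 3) — not an equilibrium.
(A, D): Rose prefers B (3 > 2) — not an equilibrium.
(B, C): Rose gets 12 ≥ 11 from A, and Colin gets 11 ≥ 11 from D — Nash equilibrium.
(B, D): Rose gets 3 ≥ 2 from A, and Colin gets 11 ≥ 11 from C — Nash equilibrium.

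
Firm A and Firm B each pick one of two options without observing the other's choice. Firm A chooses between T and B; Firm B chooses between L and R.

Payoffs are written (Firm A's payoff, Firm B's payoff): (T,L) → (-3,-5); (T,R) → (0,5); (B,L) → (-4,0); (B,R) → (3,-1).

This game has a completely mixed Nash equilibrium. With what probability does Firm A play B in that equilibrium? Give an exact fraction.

Let r be the probability that Firm A plays T. In a completely mixed equilibrium, Firm B must be indifferent between L and R.
Firm B's expected payoff from L is −5r; from R it is 5r − (1−r).
Setting these equal: −5r = 6r − 1, so r = 1/11.
Therefore Firm A plays B with probability 1 − 1/11 = 10/11.

10/11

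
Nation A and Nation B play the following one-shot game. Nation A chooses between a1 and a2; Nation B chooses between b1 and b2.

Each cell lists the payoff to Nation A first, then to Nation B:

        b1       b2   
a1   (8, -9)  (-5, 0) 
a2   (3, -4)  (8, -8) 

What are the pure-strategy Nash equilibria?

none

(a1, b1): Nation B prefers b2 (0 > -9) — not an equilibrium.
(a1, b2): Nation A prefers a2 (8 > -5) — not an equilibrium.
(a2, b1): Nation A prefers a1 (8 > 3) — not an equilibrium.
(a2, b2): Nation B prefers b1 (-4 > -8) — not an equilibrium.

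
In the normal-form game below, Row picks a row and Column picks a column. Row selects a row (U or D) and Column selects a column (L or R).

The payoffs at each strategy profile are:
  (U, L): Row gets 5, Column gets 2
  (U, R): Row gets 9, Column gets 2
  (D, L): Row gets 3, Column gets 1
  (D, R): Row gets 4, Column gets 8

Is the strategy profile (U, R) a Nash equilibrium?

At (U, R), Row earns 9; switching to D would give 4, so Row has no profitable deviation.
Column earns 2; switching to L would give 2, so Column has no profitable deviation.
Neither player can gain by a unilateral deviation, so this profile is a Nash equilibrium.

Yes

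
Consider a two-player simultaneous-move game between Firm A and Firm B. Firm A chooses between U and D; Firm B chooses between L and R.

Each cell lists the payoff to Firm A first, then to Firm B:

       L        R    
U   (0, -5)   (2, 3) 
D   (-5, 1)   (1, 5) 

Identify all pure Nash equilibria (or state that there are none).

(U, R)

(U, L): Firm B prefers R (3 > -5) — not an equilibrium.
(U, R): Firm A gets 2 ≥ 1 from D, and Firm B gets 3 ≥ -5 from L — Nash equilibrium.
(D, L): Firm A prefers U (0 > -5); Firm B prefers R (5 > 1) — not an equilibrium.
(D, R): Firm A prefers U (2 > 1) — not an equilibrium.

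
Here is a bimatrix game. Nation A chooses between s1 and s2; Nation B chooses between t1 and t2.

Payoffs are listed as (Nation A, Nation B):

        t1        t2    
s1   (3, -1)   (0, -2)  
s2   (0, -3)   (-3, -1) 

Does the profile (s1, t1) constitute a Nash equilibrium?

Yes

At (s1, t1), Nation A earns 3; switching to s2 would give 0, so Nation A has no profitable deviation.
Nation B earns -1; switching to t2 would give -2, so Nation B has no profitable deviation.
Neither player can gain by a unilateral deviation, so this profile is a Nash equilibrium.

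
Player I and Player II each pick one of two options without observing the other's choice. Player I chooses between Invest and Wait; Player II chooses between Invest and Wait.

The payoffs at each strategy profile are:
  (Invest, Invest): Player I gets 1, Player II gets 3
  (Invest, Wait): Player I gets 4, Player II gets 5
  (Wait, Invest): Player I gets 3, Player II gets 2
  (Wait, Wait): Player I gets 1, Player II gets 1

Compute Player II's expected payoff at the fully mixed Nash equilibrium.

First find x, the probability Player I plays Invest, from Player II's indifference between Invest and Wait: 3x + 2(1−x) = 5x + (1−x), giving x = 1/3.
Since Player II is indifferent in equilibrium, Player II's expected payoff equals the payoff from either column against (1/3, 2/3). Using Invest: 3(1/3) + 2(2/3) = 7/3.

7/3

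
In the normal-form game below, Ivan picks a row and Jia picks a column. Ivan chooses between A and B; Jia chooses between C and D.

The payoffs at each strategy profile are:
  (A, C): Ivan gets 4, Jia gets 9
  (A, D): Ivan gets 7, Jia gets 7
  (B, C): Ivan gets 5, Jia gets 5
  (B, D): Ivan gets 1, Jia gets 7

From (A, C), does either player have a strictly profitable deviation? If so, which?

Ivan

Ivan at (A, C) earns 4; deviating to B yields 5 — a strict improvement.
Jia earns 9; deviating to D yields 7 — not better.
Only Ivan has a strictly profitable deviation.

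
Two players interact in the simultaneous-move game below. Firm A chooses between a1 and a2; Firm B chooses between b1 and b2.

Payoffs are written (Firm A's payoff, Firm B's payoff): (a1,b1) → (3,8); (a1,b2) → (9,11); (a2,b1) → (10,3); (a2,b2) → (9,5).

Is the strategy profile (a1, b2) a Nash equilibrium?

At (a1, b2), Firm A earns 9; switching to a2 would give 9, so Firm A has no profitable deviation.
Firm B earns 11; switching to b1 would give 8, so Firm B has no profitable deviation.
Neither player can gain by a unilateral deviation, so this profile is a Nash equilibrium.

Yes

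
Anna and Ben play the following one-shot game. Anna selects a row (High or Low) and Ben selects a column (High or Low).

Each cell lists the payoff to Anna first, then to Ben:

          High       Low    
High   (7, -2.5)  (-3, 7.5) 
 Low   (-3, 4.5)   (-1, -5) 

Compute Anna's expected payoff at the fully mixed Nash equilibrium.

First find y, the probability Ben plays High, from Anna's indifference between High and Low: 7y − 3(1−y) = −3y − (1−y), giving y = 1/6.
Since Anna is indifferent in equilibrium, Anna's expected payoff equals the payoff from either row against (1/6, 5/6). Using High: 7(1/6) − 3(5/6) = -4/3.

-4/3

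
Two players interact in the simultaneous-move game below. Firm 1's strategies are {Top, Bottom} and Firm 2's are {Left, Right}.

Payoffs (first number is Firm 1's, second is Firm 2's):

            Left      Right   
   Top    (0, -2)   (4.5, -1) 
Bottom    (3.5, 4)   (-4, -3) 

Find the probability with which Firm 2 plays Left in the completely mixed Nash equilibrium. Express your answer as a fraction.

17/24

Let c be the probability that Firm 2 plays Left. In a completely mixed equilibrium, Firm 1 must be indifferent between Top and Bottom.
Firm 1's expected payoff from Top is 4.5(1−c); from Bottom it is 3.5c − 4(1−c).
Setting these equal: −4.5c + 4.5 = 7.5c − 4, so c = 17/24.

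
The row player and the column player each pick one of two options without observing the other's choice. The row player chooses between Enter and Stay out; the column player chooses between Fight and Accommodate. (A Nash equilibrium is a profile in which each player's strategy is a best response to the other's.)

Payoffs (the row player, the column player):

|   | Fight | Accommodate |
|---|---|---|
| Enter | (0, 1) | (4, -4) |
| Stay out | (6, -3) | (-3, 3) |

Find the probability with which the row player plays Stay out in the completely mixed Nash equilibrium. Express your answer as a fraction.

Let x be the probability that the row player plays Enter. In a completely mixed equilibrium, the column player must be indifferent between Fight and Accommodate.
The column player's expected payoff from Fight is x − 3(1−x); from Accommodate it is −4x + 3(1−x).
Setting these equal: 4x − 3 = −7x + 3, so x = 6/11.
Therefore the row player plays Stay out with probability 1 − 6/11 = 5/11.

5/11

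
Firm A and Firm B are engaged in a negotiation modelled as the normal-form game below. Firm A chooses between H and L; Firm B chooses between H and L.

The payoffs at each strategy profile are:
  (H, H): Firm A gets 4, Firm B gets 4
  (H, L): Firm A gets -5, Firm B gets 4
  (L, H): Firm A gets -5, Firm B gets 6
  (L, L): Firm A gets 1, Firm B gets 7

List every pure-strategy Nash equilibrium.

(H, H): Firm A gets 4 ≥ -5 from L, and Firm B gets 4 ≥ 4 from L — Nash equilibrium.
(H, L): Firm A prefers L (1 > -5) — not an equilibrium.
(L, H): Firm A prefers H (4 > -5); Firm B prefers L (7 > 6) — not an equilibrium.
(L, L): Firm A gets 1 ≥ -5 from H, and Firm B gets 7 ≥ 6 from H — Nash equilibrium.

(H, H) and (L, L)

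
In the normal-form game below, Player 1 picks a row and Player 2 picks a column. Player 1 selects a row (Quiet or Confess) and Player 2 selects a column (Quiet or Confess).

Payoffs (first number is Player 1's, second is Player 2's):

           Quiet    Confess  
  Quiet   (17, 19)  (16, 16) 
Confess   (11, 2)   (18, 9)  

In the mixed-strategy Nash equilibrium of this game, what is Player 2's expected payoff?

First find x, the probability Player 1 plays Quiet, from Player 2's indifference between Quiet and Confess: 19x + 2(1−x) = 16x + 9(1−x), giving x = 7/10.
Since Player 2 is indifferent in equilibrium, Player 2's expected payoff equals the payoff from either column against (7/10, 3/10). Using Quiet: 19(7/10) + 2(3/10) = 139/10.

139/10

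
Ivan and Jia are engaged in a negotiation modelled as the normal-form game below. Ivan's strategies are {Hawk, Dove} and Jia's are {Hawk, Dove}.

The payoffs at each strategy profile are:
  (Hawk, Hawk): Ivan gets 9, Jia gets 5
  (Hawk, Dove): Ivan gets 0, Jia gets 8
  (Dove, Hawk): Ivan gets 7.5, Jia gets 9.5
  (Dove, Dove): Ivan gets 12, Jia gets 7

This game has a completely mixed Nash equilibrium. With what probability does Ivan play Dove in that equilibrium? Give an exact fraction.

6/11

Let x be the probability that Ivan plays Hawk. In a completely mixed equilibrium, Jia must be indifferent between Hawk and Dove.
Jia's expected payoff from Hawk is 5x + 9.5(1−x); from Dove it is 8x + 7(1−x).
Setting these equal: −4.5x + 9.5 = x + 7, so x = 5/11.
Therefore Ivan plays Dove with probability 1 − 5/11 = 6/11.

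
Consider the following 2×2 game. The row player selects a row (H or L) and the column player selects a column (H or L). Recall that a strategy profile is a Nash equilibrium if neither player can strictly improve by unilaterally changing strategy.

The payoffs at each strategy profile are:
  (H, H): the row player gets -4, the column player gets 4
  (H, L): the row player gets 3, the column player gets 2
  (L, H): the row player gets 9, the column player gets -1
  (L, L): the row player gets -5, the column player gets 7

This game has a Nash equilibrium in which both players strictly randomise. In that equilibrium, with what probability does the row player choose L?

1/5

Let r be the probability that the row player plays H. In a completely mixed equilibrium, the column player must be indifferent between H and L.
The column player's expected payoff from H is 4r − (1−r); from L it is 2r + 7(1−r).
Setting these equal: 5r − 1 = −5r + 7, so r = 4/5.
Therefore the row player plays L with probability 1 − 4/5 = 1/5.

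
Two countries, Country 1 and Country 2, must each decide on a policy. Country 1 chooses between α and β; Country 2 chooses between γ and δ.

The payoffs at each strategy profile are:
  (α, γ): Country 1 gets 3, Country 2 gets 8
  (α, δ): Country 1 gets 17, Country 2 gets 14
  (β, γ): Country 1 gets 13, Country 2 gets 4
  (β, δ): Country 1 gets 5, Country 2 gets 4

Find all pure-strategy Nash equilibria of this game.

(α, γ): Country 1 prefers β (13 > 3); Country 2 prefers δ (14 > 8) — not an equilibrium.
(α, δ): Country 1 gets 17 ≥ 5 from β, and Country 2 gets 14 ≥ 8 from γ — Nash equilibrium.
(β, γ): Country 1 gets 13 ≥ 3 from α, and Country 2 gets 4 ≥ 4 from δ — Nash equilibrium.
(β, δ): Country 1 prefers α (17 > 5) — not an equilibrium.

(α, δ) and (β, γ)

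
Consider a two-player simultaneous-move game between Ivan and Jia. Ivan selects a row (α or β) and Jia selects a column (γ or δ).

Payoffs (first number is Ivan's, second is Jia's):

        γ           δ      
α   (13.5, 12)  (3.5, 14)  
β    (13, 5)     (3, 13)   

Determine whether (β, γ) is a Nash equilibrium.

At (β, γ), Ivan earns 13; switching to α would give 13.5, so Ivan would deviate.
Jia earns 5; switching to δ would give 13, so Jia would deviate.
Since at least one player can profitably deviate, this is not a Nash equilibrium.

No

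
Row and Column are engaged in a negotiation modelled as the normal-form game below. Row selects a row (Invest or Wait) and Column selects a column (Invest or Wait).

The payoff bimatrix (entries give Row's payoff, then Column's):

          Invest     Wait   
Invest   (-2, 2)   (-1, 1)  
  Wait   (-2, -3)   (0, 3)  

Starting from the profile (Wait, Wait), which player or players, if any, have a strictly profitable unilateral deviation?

Row at (Wait, Wait) earns 0; deviating to Invest yields -1 — not better.
Column earns 3; deviating to Invest yields -3 — not better.
Neither player can strictly improve; the profile is a Nash equilibrium.

Neither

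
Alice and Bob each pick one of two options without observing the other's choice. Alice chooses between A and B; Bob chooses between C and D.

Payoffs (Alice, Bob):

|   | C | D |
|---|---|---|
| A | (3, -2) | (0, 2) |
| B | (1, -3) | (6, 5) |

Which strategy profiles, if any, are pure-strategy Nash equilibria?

(A, C): Bob prefers D (2 > -2) — not an equilibrium.
(A, D): Alice prefers B (6 > 0) — not an equilibrium.
(B, C): Alice prefers A (3 > 1); Bob prefers D (5 > -3) — not an equilibrium.
(B, D): Alice gets 6 ≥ 0 from A, and Bob gets 5 ≥ -3 from C — Nash equilibrium.

(B, D)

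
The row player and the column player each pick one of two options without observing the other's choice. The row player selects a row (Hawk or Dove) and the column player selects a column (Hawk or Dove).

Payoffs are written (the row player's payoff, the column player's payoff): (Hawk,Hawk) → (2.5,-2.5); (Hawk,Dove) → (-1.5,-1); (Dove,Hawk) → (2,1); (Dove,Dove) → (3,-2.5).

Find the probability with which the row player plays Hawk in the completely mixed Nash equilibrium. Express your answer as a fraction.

Let r be the probability that the row player plays Hawk. In a completely mixed equilibrium, the column player must be indifferent between Hawk and Dove.
The column player's expected payoff from Hawk is −2.5r + (1−r); from Dove it is −r − 2.5(1−r).
Setting these equal: −3.5r + 1 = 1.5r − 2.5, so r = 7/10.

7/10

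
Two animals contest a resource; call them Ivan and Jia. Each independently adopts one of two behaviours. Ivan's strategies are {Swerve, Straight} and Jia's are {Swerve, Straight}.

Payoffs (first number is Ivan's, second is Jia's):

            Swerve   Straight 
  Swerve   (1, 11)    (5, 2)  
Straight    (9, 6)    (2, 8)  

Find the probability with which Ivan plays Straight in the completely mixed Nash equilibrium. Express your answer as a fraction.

Let p be the probability that Ivan plays Swerve. In a completely mixed equilibrium, Jia must be indifferent between Swerve and Straight.
Jia's expected payoff from Swerve is 11p + 6(1−p); from Straight it is 2p + 8(1−p).
Setting these equal: 5p + 6 = −6p + 8, so p = 2/11.
Therefore Ivan plays Straight with probability 1 − 2/11 = 9/11.

9/11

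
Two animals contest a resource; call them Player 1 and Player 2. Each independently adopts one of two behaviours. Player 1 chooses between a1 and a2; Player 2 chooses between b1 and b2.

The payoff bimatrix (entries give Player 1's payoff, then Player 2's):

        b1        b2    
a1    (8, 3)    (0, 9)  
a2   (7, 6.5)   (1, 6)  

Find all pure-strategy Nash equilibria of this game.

none

(a1, b1): Player 2 prefers b2 (9 > 3) — not an equilibrium.
(a1, b2): Player 1 prefers a2 (1 > 0) — not an equilibrium.
(a2, b1): Player 1 prefers a1 (8 > 7) — not an equilibrium.
(a2, b2): Player 2 prefers b1 (6.5 > 6) — not an equilibrium.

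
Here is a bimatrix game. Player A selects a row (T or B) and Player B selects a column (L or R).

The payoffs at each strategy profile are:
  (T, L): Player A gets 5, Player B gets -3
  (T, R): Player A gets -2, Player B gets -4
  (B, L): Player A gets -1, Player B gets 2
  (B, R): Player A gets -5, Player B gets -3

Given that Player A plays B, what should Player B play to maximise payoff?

Against B, Player B earns 2 from L and -3 from R.
So L is the best response.

L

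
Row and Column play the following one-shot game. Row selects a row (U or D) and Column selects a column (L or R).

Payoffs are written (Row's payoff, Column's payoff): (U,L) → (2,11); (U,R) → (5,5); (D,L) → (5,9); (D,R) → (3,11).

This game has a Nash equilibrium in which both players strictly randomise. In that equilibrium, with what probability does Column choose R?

Let q be the probability that Column plays L. In a completely mixed equilibrium, Row must be indifferent between U and D.
Row's expected payoff from U is 2q + 5(1−q); from D it is 5q + 3(1−q).
Setting these equal: −3q + 5 = 2q + 3, so q = 2/5.
Therefore Column plays R with probability 1 − 2/5 = 3/5.

3/5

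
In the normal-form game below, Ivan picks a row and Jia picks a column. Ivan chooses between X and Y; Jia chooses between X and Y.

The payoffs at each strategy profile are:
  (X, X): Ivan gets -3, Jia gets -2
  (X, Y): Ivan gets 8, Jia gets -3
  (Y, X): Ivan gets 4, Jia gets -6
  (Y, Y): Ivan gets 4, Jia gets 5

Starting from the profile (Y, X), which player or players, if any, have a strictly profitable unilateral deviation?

Ivan at (Y, X) earns 4; deviating to X yields -3 — not better.
Jia earns -6; deviating to Y yields 5 — a strict improvement.
Only Jia has a strictly profitable deviation.

Jia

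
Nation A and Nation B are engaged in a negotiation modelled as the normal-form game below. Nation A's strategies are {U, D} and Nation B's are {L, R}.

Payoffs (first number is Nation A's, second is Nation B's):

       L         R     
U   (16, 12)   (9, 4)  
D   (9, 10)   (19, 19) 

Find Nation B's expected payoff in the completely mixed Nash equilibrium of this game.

188/17

First find p, the probability Nation A plays U, from Nation B's indifference between L and R: 12p + 10(1−p) = 4p + 19(1−p), giving p = 9/17.
Since Nation B is indifferent in equilibrium, Nation B's expected payoff equals the payoff from either column against (9/17, 8/17). Using L: 12(9/17) + 10(8/17) = 188/17.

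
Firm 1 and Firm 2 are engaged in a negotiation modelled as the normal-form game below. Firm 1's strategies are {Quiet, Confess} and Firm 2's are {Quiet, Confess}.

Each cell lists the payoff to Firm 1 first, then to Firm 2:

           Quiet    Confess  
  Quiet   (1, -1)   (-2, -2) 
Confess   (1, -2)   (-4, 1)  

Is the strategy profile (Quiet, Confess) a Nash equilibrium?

At (Quiet, Confess), Firm 1 earns -2; switching to Confess would give -4, so Firm 1 has no profitable deviation.
Firm 2 earns -2; switching to Quiet would give -1, so Firm 2 would deviate.
Since at least one player can profitably deviate, this is not a Nash equilibrium.

No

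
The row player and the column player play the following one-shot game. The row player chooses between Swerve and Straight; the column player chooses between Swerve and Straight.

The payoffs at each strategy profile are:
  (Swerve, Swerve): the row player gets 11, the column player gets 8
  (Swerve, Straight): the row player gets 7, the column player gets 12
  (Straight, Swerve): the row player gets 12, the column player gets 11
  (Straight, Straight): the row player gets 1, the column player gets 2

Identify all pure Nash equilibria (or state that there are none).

(Swerve, Swerve): the row player prefers Straight (12 > 11); the column player prefers Straight (12 > 8) — not an equilibrium.
(Swerve, Straight): the row player gets 7 ≥ 1 from Straight, and the column player gets 12 ≥ 8 from Swerve — Nash equilibrium.
(Straight, Swerve): the row player gets 12 ≥ 11 from Swerve, and the column player gets 11 ≥ 2 from Straight — Nash equilibrium.
(Straight, Straight): the row player prefers Swerve (7 > 1); the column player prefers Swerve (11 > 2) — not an equilibrium.

(Swerve, Straight) and (Straight, Swerve)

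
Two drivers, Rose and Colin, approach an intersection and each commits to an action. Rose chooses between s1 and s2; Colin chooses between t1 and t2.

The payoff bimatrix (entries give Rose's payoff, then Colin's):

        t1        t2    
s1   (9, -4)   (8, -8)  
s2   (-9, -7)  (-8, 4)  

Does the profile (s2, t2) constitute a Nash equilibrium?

No

At (s2, t2), Rose earns -8; switching to s1 would give 8, so Rose would deviate.
Colin earns 4; switching to t1 would give -7, so Colin has no profitable deviation.
Since at least one player can profitably deviate, this is not a Nash equilibrium.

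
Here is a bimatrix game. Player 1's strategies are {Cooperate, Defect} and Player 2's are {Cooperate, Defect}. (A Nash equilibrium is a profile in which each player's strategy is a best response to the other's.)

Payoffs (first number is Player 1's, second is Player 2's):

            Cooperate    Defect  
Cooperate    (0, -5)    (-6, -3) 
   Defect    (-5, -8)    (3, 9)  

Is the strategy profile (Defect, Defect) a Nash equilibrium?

At (Defect, Defect), Player 1 earns 3; switching to Cooperate would give -6, so Player 1 has no profitable deviation.
Player 2 earns 9; switching to Cooperate would give -8, so Player 2 has no profitable deviation.
Neither player can gain by a unilateral deviation, so this profile is a Nash equilibrium.

Yes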